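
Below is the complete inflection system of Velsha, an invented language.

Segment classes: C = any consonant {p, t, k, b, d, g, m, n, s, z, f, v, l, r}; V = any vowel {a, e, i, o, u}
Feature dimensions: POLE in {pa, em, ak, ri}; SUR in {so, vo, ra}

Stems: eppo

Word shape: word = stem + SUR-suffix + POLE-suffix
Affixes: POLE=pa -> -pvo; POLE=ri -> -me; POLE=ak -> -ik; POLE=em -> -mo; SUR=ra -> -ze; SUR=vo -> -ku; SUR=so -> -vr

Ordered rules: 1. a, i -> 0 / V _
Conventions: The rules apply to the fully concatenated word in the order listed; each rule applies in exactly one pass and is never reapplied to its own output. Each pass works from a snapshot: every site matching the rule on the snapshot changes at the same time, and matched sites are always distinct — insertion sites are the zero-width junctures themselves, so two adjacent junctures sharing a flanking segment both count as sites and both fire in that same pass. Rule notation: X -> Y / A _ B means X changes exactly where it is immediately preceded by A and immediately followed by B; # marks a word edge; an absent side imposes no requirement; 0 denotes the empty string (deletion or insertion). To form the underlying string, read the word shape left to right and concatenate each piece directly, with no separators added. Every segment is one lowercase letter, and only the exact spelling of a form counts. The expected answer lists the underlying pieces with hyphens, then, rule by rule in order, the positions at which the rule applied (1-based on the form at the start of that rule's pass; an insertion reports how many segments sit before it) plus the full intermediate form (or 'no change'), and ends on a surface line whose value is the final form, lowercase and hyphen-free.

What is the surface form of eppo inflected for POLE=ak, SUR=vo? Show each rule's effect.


underlying: eppo-ku-ik
1. a, i -> 0 / V _: fires at position(s) 7: eppokuk
surface: eppokuk


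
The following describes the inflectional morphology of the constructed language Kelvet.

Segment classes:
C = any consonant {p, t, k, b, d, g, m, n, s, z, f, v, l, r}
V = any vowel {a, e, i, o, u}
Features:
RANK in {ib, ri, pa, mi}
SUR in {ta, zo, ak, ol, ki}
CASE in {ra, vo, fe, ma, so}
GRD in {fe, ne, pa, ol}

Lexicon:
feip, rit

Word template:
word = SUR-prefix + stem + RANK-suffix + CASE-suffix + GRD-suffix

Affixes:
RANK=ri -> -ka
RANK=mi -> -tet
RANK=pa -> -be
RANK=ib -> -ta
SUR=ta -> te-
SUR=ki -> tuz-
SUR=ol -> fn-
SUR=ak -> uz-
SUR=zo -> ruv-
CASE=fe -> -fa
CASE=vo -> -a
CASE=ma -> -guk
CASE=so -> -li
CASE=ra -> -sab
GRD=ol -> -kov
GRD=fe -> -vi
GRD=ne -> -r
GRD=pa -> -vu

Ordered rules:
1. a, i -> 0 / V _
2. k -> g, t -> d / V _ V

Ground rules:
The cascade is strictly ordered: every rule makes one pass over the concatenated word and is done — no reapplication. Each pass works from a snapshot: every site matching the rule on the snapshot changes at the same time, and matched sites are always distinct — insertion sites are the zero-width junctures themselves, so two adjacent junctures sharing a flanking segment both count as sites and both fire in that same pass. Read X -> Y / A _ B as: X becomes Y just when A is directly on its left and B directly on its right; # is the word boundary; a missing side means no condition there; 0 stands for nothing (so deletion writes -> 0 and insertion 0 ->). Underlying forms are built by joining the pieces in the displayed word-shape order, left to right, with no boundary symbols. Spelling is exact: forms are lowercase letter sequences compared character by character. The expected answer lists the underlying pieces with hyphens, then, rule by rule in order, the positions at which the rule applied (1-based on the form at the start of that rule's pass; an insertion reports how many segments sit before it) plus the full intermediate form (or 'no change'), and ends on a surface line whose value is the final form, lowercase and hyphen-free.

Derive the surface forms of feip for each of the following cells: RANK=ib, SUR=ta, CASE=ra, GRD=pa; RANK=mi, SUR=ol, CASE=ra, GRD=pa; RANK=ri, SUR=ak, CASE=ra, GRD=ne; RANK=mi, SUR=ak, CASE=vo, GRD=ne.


cell RANK=ib, SUR=ta, CASE=ra, GRD=pa:
underlying: te-feip-ta-sab-vu
1. a, i -> 0 / V _: fires at position(s) 5: tefeptasabvu
2. k -> g, t -> d / V _ V: no change
surface: tefeptasabvu

cell RANK=mi, SUR=ol, CASE=ra, GRD=pa:
underlying: fn-feip-tet-sab-vu
1. a, i -> 0 / V _: fires at position(s) 5: fnfeptetsabvu
2. k -> g, t -> d / V _ V: no change
surface: fnfeptetsabvu

cell RANK=ri, SUR=ak, CASE=ra, GRD=ne:
underlying: uz-feip-ka-sab-r
1. a, i -> 0 / V _: fires at position(s) 5: uzfepkasabr
2. k -> g, t -> d / V _ V: no change
surface: uzfepkasabr

cell RANK=mi, SUR=ak, CASE=vo, GRD=ne:
underlying: uz-feip-tet-a-r
1. a, i -> 0 / V _: fires at position(s) 5: uzfeptetar
2. k -> g, t -> d / V _ V: fires at position(s) 8: uzfeptedar
surface: uzfeptedar


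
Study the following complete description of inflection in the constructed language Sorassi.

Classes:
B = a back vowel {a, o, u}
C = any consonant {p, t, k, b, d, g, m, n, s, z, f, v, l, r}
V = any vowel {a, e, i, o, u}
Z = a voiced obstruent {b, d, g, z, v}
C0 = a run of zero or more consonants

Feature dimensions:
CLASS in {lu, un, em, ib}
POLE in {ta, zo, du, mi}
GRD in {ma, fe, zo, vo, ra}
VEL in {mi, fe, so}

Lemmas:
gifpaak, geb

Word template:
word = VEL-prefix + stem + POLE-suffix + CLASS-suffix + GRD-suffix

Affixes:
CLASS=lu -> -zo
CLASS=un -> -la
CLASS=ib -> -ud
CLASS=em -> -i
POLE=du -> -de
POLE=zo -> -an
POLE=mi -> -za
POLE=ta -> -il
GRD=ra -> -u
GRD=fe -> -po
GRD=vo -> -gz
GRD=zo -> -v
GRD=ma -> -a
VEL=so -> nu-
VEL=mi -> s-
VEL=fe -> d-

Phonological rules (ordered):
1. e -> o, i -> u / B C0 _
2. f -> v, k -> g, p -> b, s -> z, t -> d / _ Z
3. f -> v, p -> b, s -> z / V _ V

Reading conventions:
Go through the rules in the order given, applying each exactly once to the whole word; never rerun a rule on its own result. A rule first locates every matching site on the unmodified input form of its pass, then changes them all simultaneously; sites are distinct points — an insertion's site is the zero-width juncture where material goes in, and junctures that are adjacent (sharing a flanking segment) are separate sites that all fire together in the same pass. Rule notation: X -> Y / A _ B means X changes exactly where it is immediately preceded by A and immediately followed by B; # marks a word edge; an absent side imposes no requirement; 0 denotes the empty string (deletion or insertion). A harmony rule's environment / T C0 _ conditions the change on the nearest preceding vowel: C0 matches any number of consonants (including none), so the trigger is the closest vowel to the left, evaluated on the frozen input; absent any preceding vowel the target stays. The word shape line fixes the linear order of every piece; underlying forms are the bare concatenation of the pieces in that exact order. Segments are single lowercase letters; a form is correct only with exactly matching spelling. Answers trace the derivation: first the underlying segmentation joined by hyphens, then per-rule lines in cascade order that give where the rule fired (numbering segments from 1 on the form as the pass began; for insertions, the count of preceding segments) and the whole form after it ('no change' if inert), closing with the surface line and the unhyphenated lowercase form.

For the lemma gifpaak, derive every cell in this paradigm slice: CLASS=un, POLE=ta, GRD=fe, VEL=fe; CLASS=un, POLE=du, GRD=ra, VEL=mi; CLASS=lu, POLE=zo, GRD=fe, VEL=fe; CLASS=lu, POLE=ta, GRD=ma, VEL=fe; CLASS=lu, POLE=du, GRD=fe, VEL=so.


cell CLASS=un, POLE=ta, GRD=fe, VEL=fe:
underlying: d-gifpaak-il-la-po
1. e -> o, i -> u / B C0 _: fires at position(s) 9: dgifpaakullapo
2. f -> v, k -> g, p -> b, s -> z, t -> d / _ Z: no change
3. f -> v, p -> b, s -> z / V _ V: fires at position(s) 13: dgifpaakullabo
surface: dgifpaakullabo

cell CLASS=un, POLE=du, GRD=ra, VEL=mi:
underlying: s-gifpaak-de-la-u
1. e -> o, i -> u / B C0 _: fires at position(s) 10: sgifpaakdolau
2. f -> v, k -> g, p -> b, s -> z, t -> d / _ Z: fires at position(s) 1, 8: zgifpaagdolau
3. f -> v, p -> b, s -> z / V _ V: no change
surface: zgifpaagdolau

cell CLASS=lu, POLE=zo, GRD=fe, VEL=fe:
underlying: d-gifpaak-an-zo-po
1. e -> o, i -> u / B C0 _: no change
2. f -> v, k -> g, p -> b, s -> z, t -> d / _ Z: no change
3. f -> v, p -> b, s -> z / V _ V: fires at position(s) 13: dgifpaakanzobo
surface: dgifpaakanzobo

cell CLASS=lu, POLE=ta, GRD=ma, VEL=fe:
underlying: d-gifpaak-il-zo-a
1. e -> o, i -> u / B C0 _: fires at position(s) 9: dgifpaakulzoa
2. f -> v, k -> g, p -> b, s -> z, t -> d / _ Z: no change
3. f -> v, p -> b, s -> z / V _ V: no change
surface: dgifpaakulzoa

cell CLASS=lu, POLE=du, GRD=fe, VEL=so:
underlying: nu-gifpaak-de-zo-po
1. e -> o, i -> u / B C0 _: fires at position(s) 4, 11: nugufpaakdozopo
2. f -> v, k -> g, p -> b, s -> z, t -> d / _ Z: fires at position(s) 9: nugufpaagdozopo
3. f -> v, p -> b, s -> z / V _ V: fires at position(s) 14: nugufpaagdozobo
surface: nugufpaagdozobo


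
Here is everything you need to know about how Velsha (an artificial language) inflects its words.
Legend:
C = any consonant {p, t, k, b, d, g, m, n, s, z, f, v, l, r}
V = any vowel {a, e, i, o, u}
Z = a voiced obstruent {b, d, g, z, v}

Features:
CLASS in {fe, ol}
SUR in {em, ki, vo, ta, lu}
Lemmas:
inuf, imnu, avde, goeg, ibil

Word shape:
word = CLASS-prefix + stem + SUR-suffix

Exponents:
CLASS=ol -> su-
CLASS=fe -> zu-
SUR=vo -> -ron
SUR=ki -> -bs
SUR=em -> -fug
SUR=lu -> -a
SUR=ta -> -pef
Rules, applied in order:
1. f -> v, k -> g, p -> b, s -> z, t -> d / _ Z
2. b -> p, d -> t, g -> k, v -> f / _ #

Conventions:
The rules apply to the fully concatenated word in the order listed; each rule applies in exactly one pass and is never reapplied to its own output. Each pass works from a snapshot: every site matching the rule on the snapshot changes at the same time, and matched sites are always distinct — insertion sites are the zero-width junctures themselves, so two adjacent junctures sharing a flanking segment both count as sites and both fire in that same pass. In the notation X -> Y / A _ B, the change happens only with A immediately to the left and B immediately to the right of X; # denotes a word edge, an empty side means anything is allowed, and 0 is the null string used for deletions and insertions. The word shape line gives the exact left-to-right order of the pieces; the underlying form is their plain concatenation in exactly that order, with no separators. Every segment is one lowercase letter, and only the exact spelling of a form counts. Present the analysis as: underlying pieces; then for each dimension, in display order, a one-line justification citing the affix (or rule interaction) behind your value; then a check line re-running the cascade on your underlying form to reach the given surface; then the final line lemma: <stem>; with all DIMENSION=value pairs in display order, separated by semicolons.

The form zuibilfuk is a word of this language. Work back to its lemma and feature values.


underlying: zu-ibil-fug
CLASS=fe - signalled by the affix zu-
SUR=em - signalled by the affix -fug
check: zuibilfug -> zuibilfug -> zuibilfuk
lemma: ibil; CLASS=fe; SUR=em


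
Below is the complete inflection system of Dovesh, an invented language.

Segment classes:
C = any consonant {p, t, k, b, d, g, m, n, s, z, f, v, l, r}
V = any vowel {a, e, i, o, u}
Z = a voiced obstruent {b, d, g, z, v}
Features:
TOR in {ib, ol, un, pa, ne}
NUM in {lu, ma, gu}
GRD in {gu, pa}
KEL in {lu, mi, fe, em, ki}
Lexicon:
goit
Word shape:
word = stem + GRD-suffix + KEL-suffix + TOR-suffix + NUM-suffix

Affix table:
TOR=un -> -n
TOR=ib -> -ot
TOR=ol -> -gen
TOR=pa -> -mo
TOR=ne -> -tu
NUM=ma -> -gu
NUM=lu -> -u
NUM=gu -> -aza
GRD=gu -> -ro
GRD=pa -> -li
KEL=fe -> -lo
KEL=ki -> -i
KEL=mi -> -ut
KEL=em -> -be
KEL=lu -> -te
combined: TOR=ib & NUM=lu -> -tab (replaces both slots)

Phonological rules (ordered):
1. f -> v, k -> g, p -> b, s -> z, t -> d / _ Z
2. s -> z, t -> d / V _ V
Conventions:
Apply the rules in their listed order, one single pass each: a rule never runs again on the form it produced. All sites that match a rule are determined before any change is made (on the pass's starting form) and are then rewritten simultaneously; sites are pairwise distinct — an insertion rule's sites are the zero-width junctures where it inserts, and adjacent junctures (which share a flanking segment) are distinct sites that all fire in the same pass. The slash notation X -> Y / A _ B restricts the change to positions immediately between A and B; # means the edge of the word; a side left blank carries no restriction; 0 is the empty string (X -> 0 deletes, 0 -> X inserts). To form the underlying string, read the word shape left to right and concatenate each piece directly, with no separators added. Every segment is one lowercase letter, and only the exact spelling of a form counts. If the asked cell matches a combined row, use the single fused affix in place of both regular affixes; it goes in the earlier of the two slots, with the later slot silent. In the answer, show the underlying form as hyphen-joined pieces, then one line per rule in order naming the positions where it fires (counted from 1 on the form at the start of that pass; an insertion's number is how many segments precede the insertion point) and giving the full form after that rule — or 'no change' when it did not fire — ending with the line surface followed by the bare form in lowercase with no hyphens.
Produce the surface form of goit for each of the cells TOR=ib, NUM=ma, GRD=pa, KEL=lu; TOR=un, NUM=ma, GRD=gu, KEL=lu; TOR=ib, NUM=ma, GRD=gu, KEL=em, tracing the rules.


cell TOR=ib, NUM=ma, GRD=pa, KEL=lu:
underlying: goit-li-te-ot-gu
1. f -> v, k -> g, p -> b, s -> z, t -> d / _ Z: fires at position(s) 10: goitliteodgu
2. s -> z, t -> d / V _ V: fires at position(s) 7: goitlideodgu
surface: goitlideodgu

cell TOR=un, NUM=ma, GRD=gu, KEL=lu:
underlying: goit-ro-te-n-gu
1. f -> v, k -> g, p -> b, s -> z, t -> d / _ Z: no change
2. s -> z, t -> d / V _ V: fires at position(s) 7: goitrodengu
surface: goitrodengu

cell TOR=ib, NUM=ma, GRD=gu, KEL=em:
underlying: goit-ro-be-ot-gu
1. f -> v, k -> g, p -> b, s -> z, t -> d / _ Z: fires at position(s) 10: goitrobeodgu
2. s -> z, t -> d / V _ V: no change
surface: goitrobeodgu


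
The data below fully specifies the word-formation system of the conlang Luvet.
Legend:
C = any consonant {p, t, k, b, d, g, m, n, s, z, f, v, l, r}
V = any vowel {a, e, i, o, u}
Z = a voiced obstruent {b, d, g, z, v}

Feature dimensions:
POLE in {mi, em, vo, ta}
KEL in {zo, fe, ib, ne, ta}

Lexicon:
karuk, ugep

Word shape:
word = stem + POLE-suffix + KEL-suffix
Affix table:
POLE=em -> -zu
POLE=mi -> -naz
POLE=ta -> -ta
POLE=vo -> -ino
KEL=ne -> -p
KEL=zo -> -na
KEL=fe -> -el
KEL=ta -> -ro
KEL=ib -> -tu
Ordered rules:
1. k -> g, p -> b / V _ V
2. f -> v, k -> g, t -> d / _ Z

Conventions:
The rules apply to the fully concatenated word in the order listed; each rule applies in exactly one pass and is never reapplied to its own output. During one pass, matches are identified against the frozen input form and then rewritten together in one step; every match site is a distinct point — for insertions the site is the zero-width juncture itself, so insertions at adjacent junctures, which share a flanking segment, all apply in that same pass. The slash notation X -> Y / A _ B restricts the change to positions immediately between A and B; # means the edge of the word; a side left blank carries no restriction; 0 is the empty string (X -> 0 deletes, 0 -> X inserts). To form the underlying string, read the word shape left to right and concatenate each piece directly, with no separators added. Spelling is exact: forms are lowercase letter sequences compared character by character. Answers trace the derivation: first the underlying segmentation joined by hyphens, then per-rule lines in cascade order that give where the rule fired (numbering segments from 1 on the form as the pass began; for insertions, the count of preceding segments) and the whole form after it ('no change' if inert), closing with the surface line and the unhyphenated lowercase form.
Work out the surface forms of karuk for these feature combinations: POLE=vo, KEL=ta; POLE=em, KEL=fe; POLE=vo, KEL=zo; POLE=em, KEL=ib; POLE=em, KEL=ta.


cell POLE=vo, KEL=ta:
underlying: karuk-ino-ro
1. k -> g, p -> b / V _ V: fires at position(s) 5: karuginoro
2. f -> v, k -> g, t -> d / _ Z: no change
surface: karuginoro

cell POLE=em, KEL=fe:
underlying: karuk-zu-el
1. k -> g, p -> b / V _ V: no change
2. f -> v, k -> g, t -> d / _ Z: fires at position(s) 5: karugzuel
surface: karugzuel

cell POLE=vo, KEL=zo:
underlying: karuk-ino-na
1. k -> g, p -> b / V _ V: fires at position(s) 5: karuginona
2. f -> v, k -> g, t -> d / _ Z: no change
surface: karuginona

cell POLE=em, KEL=ib:
underlying: karuk-zu-tu
1. k -> g, p -> b / V _ V: no change
2. f -> v, k -> g, t -> d / _ Z: fires at position(s) 5: karugzutu
surface: karugzutu

cell POLE=em, KEL=ta:
underlying: karuk-zu-ro
1. k -> g, p -> b / V _ V: no change
2. f -> v, k -> g, t -> d / _ Z: fires at position(s) 5: karugzuro
surface: karugzuro


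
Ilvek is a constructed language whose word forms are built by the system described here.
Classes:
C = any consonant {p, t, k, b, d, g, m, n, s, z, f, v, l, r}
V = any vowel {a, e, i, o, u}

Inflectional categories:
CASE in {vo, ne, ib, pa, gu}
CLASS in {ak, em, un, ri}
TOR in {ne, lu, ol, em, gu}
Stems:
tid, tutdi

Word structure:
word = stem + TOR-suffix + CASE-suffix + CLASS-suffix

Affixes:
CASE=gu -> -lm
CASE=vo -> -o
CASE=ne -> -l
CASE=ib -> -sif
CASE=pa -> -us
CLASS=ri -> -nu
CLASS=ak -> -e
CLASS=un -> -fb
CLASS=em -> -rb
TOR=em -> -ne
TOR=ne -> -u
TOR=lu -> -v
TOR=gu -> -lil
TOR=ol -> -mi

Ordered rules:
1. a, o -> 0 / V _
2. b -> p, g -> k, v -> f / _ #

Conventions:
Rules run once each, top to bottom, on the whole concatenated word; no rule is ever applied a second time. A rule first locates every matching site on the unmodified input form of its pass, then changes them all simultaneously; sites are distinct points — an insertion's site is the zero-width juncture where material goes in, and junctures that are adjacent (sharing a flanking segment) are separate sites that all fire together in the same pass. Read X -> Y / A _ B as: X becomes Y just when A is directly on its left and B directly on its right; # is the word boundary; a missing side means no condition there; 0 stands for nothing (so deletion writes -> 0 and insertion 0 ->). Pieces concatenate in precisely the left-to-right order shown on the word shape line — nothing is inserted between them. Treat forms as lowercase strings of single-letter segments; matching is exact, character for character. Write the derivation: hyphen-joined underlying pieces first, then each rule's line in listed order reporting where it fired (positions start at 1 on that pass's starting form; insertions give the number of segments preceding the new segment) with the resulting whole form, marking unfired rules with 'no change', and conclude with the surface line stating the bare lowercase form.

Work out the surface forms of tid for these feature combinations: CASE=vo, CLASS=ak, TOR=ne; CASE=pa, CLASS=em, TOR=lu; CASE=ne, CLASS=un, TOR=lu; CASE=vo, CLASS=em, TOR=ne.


cell CASE=vo, CLASS=ak, TOR=ne:
underlying: tid-u-o-e
1. a, o -> 0 / V _: fires at position(s) 5: tidue
2. b -> p, g -> k, v -> f / _ #: no change
surface: tidue

cell CASE=pa, CLASS=em, TOR=lu:
underlying: tid-v-us-rb
1. a, o -> 0 / V _: no change
2. b -> p, g -> k, v -> f / _ #: fires at position(s) 8: tidvusrp
surface: tidvusrp

cell CASE=ne, CLASS=un, TOR=lu:
underlying: tid-v-l-fb
1. a, o -> 0 / V _: no change
2. b -> p, g -> k, v -> f / _ #: fires at position(s) 7: tidvlfp
surface: tidvlfp

cell CASE=vo, CLASS=em, TOR=ne:
underlying: tid-u-o-rb
1. a, o -> 0 / V _: fires at position(s) 5: tidurb
2. b -> p, g -> k, v -> f / _ #: fires at position(s) 6: tidurp
surface: tidurp


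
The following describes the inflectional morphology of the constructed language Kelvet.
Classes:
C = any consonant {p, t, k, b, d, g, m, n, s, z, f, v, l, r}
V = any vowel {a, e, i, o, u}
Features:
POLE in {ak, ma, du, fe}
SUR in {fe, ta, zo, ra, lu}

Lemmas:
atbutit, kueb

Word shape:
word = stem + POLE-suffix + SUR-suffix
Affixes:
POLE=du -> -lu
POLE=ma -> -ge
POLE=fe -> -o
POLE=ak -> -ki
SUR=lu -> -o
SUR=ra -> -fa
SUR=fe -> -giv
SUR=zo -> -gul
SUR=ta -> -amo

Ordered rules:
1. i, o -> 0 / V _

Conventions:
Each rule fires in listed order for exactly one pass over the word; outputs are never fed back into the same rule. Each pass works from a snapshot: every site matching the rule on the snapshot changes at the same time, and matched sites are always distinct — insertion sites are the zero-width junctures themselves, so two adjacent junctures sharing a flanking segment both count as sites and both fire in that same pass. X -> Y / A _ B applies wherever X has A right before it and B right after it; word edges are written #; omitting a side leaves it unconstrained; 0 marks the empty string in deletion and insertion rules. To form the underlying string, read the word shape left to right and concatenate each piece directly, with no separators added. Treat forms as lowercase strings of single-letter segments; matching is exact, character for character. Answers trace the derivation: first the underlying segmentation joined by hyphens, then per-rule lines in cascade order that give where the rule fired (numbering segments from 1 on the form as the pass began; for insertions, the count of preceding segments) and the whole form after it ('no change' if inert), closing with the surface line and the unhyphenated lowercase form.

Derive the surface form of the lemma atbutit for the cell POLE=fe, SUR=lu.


underlying: atbutit-o-o
1. i, o -> 0 / V _: fires at position(s) 9: atbutito
surface: atbutito


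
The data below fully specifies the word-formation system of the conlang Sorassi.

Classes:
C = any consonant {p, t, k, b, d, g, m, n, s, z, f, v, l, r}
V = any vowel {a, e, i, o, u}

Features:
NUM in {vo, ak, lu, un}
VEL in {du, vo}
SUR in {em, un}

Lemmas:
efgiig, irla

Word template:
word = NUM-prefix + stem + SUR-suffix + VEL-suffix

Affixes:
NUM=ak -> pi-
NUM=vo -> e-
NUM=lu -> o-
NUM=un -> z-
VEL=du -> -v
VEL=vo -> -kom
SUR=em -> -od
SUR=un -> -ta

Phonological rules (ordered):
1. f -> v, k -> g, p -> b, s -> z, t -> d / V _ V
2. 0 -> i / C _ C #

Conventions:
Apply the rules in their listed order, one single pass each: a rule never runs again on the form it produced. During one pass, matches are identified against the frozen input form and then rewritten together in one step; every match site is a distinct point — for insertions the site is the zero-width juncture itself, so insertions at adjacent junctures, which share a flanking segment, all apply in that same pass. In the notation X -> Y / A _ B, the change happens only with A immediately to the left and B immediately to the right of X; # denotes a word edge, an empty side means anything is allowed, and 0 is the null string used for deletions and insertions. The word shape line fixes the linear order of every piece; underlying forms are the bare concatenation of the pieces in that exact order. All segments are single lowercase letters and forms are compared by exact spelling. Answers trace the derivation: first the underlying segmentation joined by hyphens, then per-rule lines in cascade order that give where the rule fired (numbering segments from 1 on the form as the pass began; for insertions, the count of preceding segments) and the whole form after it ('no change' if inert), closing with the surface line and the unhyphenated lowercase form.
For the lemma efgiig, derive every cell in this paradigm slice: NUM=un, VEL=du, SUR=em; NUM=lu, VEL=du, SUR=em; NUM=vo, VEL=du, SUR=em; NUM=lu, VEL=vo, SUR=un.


cell NUM=un, VEL=du, SUR=em:
underlying: z-efgiig-od-v
1. f -> v, k -> g, p -> b, s -> z, t -> d / V _ V: no change
2. 0 -> i / C _ C #: inserts after position(s) 9: zefgiigodiv
surface: zefgiigodiv

cell NUM=lu, VEL=du, SUR=em:
underlying: o-efgiig-od-v
1. f -> v, k -> g, p -> b, s -> z, t -> d / V _ V: no change
2. 0 -> i / C _ C #: inserts after position(s) 9: oefgiigodiv
surface: oefgiigodiv

cell NUM=vo, VEL=du, SUR=em:
underlying: e-efgiig-od-v
1. f -> v, k -> g, p -> b, s -> z, t -> d / V _ V: no change
2. 0 -> i / C _ C #: inserts after position(s) 9: eefgiigodiv
surface: eefgiigodiv

cell NUM=lu, VEL=vo, SUR=un:
underlying: o-efgiig-ta-kom
1. f -> v, k -> g, p -> b, s -> z, t -> d / V _ V: fires at position(s) 10: oefgiigtagom
2. 0 -> i / C _ C #: no change
surface: oefgiigtagom


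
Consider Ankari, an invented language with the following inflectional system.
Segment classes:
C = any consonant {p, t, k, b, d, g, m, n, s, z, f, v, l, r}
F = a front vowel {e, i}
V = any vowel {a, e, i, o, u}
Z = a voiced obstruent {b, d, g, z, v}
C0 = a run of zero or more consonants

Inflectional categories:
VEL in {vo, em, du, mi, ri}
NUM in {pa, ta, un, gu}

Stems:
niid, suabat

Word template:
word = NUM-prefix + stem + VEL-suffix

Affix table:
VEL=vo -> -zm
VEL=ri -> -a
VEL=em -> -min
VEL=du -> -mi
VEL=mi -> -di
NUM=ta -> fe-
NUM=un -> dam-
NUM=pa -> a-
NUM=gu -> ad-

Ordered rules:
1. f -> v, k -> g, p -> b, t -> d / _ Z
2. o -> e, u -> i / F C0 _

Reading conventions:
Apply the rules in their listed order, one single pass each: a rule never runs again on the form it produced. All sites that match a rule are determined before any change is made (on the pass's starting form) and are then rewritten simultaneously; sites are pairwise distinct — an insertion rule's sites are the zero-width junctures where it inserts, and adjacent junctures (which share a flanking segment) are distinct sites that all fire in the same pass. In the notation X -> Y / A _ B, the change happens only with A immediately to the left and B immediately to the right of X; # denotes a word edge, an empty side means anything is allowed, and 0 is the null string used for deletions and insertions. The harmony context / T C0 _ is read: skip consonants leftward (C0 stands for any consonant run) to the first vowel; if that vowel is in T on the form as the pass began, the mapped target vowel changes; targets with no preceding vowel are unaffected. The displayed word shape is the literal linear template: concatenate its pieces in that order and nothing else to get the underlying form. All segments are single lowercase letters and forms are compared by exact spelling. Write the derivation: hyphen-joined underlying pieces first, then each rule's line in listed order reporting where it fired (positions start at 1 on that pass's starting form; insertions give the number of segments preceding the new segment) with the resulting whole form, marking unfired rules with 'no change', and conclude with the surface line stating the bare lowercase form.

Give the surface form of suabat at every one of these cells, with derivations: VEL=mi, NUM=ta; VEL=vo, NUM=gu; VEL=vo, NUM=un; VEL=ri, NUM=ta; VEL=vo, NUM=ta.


cell VEL=mi, NUM=ta:
underlying: fe-suabat-di
1. f -> v, k -> g, p -> b, t -> d / _ Z: fires at position(s) 8: fesuabaddi
2. o -> e, u -> i / F C0 _: fires at position(s) 4: fesiabaddi
surface: fesiabaddi

cell VEL=vo, NUM=gu:
underlying: ad-suabat-zm
1. f -> v, k -> g, p -> b, t -> d / _ Z: fires at position(s) 8: adsuabadzm
2. o -> e, u -> i / F C0 _: no change
surface: adsuabadzm

cell VEL=vo, NUM=un:
underlying: dam-suabat-zm
1. f -> v, k -> g, p -> b, t -> d / _ Z: fires at position(s) 9: damsuabadzm
2. o -> e, u -> i / F C0 _: no change
surface: damsuabadzm

cell VEL=ri, NUM=ta:
underlying: fe-suabat-a
1. f -> v, k -> g, p -> b, t -> d / _ Z: no change
2. o -> e, u -> i / F C0 _: fires at position(s) 4: fesiabata
surface: fesiabata

cell VEL=vo, NUM=ta:
underlying: fe-suabat-zm
1. f -> v, k -> g, p -> b, t -> d / _ Z: fires at position(s) 8: fesuabadzm
2. o -> e, u -> i / F C0 _: fires at position(s) 4: fesiabadzm
surface: fesiabadzm


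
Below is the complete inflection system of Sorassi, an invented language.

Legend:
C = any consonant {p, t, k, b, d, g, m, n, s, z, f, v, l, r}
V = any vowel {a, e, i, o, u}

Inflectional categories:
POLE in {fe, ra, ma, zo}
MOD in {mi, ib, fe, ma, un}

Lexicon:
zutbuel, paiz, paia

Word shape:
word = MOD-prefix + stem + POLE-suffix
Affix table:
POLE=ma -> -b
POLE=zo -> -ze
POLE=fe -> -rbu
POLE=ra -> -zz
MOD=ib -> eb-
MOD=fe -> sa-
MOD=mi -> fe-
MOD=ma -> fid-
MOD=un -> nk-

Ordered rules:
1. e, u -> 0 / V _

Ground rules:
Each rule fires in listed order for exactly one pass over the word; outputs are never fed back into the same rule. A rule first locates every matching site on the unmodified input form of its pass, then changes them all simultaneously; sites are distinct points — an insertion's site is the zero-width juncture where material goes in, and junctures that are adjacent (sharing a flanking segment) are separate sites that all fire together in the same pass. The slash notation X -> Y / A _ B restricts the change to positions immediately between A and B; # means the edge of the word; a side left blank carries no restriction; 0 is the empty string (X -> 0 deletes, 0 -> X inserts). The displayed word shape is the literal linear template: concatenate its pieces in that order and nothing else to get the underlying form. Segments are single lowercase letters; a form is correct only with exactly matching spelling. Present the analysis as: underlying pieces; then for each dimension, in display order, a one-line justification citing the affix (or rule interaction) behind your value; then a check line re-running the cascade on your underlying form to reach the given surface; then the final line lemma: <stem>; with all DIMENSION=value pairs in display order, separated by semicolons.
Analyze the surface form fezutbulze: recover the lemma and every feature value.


underlying: fe-zutbuel-ze
POLE=zo - signalled by the affix -ze
MOD=mi - signalled by the affix fe-
check: fezutbuelze -> fezutbulze
lemma: zutbuel; POLE=zo; MOD=mi


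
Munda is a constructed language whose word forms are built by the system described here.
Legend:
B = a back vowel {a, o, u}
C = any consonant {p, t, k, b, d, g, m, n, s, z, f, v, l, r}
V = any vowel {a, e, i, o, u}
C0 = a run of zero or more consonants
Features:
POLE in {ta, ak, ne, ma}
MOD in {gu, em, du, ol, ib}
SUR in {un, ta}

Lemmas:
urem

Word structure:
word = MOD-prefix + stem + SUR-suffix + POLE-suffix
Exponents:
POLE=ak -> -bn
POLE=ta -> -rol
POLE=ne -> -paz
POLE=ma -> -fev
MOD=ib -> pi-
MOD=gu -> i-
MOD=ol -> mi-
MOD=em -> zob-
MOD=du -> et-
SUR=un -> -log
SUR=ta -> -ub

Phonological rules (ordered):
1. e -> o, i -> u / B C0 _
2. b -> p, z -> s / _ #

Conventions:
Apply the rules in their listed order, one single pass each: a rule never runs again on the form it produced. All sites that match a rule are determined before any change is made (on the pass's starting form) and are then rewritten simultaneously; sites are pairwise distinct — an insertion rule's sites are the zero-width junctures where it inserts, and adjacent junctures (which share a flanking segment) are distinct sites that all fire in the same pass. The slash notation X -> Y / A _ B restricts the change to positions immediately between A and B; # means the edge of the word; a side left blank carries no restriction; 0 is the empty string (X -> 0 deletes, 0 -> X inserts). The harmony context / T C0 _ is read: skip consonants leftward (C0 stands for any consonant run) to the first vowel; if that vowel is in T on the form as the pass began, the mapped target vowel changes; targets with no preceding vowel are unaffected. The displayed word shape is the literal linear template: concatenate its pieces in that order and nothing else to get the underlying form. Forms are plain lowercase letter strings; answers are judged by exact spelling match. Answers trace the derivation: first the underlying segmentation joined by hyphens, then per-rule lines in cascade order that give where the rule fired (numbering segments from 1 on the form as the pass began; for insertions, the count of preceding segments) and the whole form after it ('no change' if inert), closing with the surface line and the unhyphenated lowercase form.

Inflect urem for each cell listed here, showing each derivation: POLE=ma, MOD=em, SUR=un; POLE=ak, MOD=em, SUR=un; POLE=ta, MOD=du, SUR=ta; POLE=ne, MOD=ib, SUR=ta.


cell POLE=ma, MOD=em, SUR=un:
underlying: zob-urem-log-fev
1. e -> o, i -> u / B C0 _: fires at position(s) 6, 12: zoburomlogfov
2. b -> p, z -> s / _ #: no change
surface: zoburomlogfov

cell POLE=ak, MOD=em, SUR=un:
underlying: zob-urem-log-bn
1. e -> o, i -> u / B C0 _: fires at position(s) 6: zoburomlogbn
2. b -> p, z -> s / _ #: no change
surface: zoburomlogbn

cell POLE=ta, MOD=du, SUR=ta:
underlying: et-urem-ub-rol
1. e -> o, i -> u / B C0 _: fires at position(s) 5: eturomubrol
2. b -> p, z -> s / _ #: no change
surface: eturomubrol

cell POLE=ne, MOD=ib, SUR=ta:
underlying: pi-urem-ub-paz
1. e -> o, i -> u / B C0 _: fires at position(s) 5: piuromubpaz
2. b -> p, z -> s / _ #: fires at position(s) 11: piuromubpas
surface: piuromubpas


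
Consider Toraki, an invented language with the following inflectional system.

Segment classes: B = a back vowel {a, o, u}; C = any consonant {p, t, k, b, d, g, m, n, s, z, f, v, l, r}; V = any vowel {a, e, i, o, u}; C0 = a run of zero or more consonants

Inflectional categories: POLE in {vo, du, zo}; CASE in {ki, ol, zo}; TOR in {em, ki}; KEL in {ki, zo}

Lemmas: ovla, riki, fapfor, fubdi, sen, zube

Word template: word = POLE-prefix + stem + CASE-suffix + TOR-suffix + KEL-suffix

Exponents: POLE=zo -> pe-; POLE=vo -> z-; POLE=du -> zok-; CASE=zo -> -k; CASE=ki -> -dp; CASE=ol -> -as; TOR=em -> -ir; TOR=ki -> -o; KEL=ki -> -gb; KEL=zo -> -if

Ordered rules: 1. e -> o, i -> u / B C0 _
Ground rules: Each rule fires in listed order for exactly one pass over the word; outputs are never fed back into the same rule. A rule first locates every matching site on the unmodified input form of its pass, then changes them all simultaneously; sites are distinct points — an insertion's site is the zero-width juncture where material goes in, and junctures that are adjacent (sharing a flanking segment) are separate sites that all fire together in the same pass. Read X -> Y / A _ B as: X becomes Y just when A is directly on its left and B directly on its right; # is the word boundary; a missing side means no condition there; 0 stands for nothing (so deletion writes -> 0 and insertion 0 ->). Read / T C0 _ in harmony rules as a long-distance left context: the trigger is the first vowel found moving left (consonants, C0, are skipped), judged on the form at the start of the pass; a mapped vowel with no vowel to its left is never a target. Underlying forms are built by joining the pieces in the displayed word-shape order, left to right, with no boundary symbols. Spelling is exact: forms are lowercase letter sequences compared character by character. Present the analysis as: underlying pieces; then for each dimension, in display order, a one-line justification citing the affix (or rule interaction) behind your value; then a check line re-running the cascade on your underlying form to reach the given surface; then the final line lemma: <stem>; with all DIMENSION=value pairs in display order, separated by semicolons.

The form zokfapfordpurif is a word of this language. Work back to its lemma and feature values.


underlying: zok-fapfor-dp-ir-if
POLE=du - signalled by the affix zok-
CASE=ki - signalled by the affix -dp
TOR=em - signalled by the affix -ir
KEL=zo - signalled by the affix -if
check: zokfapfordpirif -> zokfapfordpurif
lemma: fapfor; POLE=du; CASE=ki; TOR=em; KEL=zo


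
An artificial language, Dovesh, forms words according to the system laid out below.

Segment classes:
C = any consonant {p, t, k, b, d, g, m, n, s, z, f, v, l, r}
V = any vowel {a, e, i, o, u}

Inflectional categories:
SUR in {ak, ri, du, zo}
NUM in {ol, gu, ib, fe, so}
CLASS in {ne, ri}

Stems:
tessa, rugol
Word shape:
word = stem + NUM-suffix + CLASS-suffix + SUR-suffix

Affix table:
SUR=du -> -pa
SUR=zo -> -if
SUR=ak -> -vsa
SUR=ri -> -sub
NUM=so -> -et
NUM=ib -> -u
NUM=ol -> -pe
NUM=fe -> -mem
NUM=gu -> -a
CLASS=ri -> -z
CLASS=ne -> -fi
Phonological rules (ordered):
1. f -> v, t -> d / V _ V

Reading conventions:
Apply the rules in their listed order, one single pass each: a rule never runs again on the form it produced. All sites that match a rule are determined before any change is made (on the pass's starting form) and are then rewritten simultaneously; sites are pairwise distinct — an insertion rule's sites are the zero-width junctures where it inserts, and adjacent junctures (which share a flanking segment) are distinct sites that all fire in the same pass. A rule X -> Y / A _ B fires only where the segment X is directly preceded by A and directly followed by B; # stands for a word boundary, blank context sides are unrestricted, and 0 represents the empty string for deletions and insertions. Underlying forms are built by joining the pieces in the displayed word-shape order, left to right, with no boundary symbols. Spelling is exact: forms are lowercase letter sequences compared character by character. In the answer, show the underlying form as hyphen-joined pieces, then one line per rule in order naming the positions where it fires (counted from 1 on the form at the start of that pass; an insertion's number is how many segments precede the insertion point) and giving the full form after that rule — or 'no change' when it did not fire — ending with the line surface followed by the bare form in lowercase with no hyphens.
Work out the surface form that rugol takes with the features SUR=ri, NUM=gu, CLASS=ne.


underlying: rugol-a-fi-sub
1. f -> v, t -> d / V _ V: fires at position(s) 7: rugolavisub
surface: rugolavisub


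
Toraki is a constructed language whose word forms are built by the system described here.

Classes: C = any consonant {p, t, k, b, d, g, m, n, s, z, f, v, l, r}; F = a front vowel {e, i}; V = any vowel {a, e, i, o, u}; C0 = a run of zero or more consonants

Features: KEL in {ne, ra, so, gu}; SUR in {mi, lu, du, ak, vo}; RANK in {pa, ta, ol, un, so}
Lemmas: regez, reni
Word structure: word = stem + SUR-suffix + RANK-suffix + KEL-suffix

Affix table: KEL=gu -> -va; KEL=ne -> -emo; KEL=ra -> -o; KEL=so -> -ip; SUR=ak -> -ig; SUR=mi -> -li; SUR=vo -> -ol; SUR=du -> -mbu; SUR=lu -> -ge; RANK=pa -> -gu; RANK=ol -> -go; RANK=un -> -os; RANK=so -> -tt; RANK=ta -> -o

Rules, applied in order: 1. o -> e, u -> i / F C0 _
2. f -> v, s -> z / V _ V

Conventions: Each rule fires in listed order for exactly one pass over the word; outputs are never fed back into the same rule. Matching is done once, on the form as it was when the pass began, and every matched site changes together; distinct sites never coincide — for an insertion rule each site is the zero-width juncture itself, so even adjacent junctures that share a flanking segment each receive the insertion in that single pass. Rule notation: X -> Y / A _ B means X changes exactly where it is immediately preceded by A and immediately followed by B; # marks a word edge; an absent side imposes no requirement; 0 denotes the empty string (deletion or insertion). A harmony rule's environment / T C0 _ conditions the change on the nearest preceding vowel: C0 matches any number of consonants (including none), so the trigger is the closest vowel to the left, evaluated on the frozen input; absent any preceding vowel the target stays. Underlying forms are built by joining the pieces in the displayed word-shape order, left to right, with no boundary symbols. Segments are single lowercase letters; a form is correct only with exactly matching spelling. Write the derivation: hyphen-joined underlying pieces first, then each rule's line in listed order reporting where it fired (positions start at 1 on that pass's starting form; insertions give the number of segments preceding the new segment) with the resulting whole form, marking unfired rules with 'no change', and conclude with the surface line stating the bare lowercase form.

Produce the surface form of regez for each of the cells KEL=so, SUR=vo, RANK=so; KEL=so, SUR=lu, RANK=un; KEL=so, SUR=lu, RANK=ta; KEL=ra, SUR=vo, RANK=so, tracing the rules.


cell KEL=so, SUR=vo, RANK=so:
underlying: regez-ol-tt-ip
1. o -> e, u -> i / F C0 _: fires at position(s) 6: regezelttip
2. f -> v, s -> z / V _ V: no change
surface: regezelttip

cell KEL=so, SUR=lu, RANK=un:
underlying: regez-ge-os-ip
1. o -> e, u -> i / F C0 _: fires at position(s) 8: regezgeesip
2. f -> v, s -> z / V _ V: fires at position(s) 9: regezgeezip
surface: regezgeezip

cell KEL=so, SUR=lu, RANK=ta:
underlying: regez-ge-o-ip
1. o -> e, u -> i / F C0 _: fires at position(s) 8: regezgeeip
2. f -> v, s -> z / V _ V: no change
surface: regezgeeip

cell KEL=ra, SUR=vo, RANK=so:
underlying: regez-ol-tt-o
1. o -> e, u -> i / F C0 _: fires at position(s) 6: regezeltto
2. f -> v, s -> z / V _ V: no change
surface: regezeltto
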